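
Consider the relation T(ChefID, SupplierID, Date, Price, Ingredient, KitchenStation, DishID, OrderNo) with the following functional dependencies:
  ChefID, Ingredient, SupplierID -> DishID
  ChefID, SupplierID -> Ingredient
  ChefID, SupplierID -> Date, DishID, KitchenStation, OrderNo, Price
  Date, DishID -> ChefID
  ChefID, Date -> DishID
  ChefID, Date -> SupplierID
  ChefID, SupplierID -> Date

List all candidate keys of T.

{ChefID, Date} is a candidate key since {ChefID, Date}⁺ = {ChefID, Date, DishID, Ingredient, KitchenStation, OrderNo, Price, SupplierID} covers every attribute.
{ChefID, SupplierID} is a candidate key since {ChefID, SupplierID}⁺ = {ChefID, Date, DishID, Ingredient, KitchenStation, OrderNo, Price, SupplierID} covers every attribute.
{Date, DishID} is a candidate key since {Date, DishID}⁺ = {ChefID, Date, DishID, Ingredient, KitchenStation, OrderNo, Price, SupplierID} covers every attribute.
These are minimal and exhaustive — every other superkey contains one of them.

{ChefID, Date}, {ChefID, SupplierID}, {Date, DishID}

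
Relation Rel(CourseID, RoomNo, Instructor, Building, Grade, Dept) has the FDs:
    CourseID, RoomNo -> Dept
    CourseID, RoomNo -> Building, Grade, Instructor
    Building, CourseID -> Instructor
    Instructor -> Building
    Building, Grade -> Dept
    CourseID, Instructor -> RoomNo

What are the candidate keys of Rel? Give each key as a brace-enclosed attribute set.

Attributes never on any right-hand side: {CourseID} — every candidate key must contain it.
{Building, CourseID}⁺ = {Building, CourseID, Dept, Grade, Instructor, RoomNo} — all of the relation — so {Building, CourseID} is a candidate key.
{CourseID, Instructor}⁺ = {Building, CourseID, Dept, Grade, Instructor, RoomNo} — all of the relation — so {CourseID, Instructor} is a candidate key.
{CourseID, RoomNo}⁺ = {Building, CourseID, Dept, Grade, Instructor, RoomNo} — all of the relation — so {CourseID, RoomNo} is a candidate key.
Any other superkey properly contains one of these, so there are no further candidate keys.

{Building, CourseID}, {CourseID, Instructor}, {CourseID, RoomNo}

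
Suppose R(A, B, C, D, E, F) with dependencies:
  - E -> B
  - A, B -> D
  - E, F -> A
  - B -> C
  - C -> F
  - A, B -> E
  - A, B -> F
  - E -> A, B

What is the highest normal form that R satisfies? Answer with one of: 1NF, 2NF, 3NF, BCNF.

1NF

Candidate keys: {A, B}, {E}. Prime attributes: {A, B, E}.
For B -> C we have {B}⁺ = {B, C, F}; {B} is not a superkey, so BCNF fails.
B -> C determines the non-prime attribute {C} from a non-superkey — 3NF is violated.
The proper key subset {B} of {A, B} determines non-prime {C, F}, so the relation is not even in 2NF.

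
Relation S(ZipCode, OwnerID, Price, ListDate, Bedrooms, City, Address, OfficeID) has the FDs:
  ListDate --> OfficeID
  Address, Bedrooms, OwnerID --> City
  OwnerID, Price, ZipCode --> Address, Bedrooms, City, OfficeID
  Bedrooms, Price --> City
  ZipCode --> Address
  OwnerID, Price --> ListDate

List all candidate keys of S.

{OwnerID, Price, ZipCode}

{OwnerID, Price, ZipCode} never appear on the right of any FD, so every key must include all of them.
{OwnerID, Price, ZipCode}⁺ = {Address, Bedrooms, City, ListDate, OfficeID, OwnerID, Price, ZipCode}, which is every attribute, so {OwnerID, Price, ZipCode} is a candidate key.
No other minimal set has full closure, so this is the only candidate key.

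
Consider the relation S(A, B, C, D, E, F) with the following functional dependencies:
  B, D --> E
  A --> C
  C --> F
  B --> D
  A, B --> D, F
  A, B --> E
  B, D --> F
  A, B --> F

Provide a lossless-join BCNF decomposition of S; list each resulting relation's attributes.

{A, B}; {A, C}; {B, D, E, F}

Candidate key of the original relation: {A, B}.
In {A, B, C, D, E, F}, {B, D} is not a superkey ({B, D}⁺ restricted to this set is {B, D, E, F}), so split on B, D --> E, F into {B, D, E, F} and {A, B, C, D}.
{B, D, E, F}: every determinant is a superkey — BCNF.
In {A, B, C, D}, {A} is not a superkey ({A}⁺ restricted to this set is {A, C}), so split on A --> C into {A, C} and {A, B, D}.
{A, C}: every determinant is a superkey — BCNF.
In {A, B, D}, {B} is not a superkey ({B}⁺ restricted to this set is {B, D}), so split on B --> D into {B, D} and {A, B}.
{B, D}: every determinant is a superkey — BCNF.
{A, B}: every determinant is a superkey — BCNF.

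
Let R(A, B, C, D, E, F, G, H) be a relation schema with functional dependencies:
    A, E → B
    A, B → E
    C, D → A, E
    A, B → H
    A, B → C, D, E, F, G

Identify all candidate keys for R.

{A, B}, {A, E}, {C, D}

{A, B}⁺ = {A, B, C, D, E, F, G, H}, which is every attribute, so {A, B} is a candidate key.
{A, E}⁺ = {A, B, C, D, E, F, G, H}, which is every attribute, so {A, E} is a candidate key.
{C, D}⁺ = {A, B, C, D, E, F, G, H}, which is every attribute, so {C, D} is a candidate key.
No proper subset of any of these is a key, and no other minimal superkey exists.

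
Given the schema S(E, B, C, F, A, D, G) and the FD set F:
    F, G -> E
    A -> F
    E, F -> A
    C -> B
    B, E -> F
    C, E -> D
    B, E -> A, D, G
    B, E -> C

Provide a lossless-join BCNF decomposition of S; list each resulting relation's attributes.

{A, E, G}; {A, F}; {B, C}; {C, D, F, G}

Candidate keys of the original relation: {A, B, G}, {A, C, G}, {B, E}, {B, F, G}, {C, E}, {C, F, G}.
Within {A, B, C, D, E, F, G}: {F, G}⁺ ∩ {A, B, C, D, E, F, G} = {A, E, F, G}, not the whole set, so F, G -> A, E violates BCNF; decompose into {A, E, F, G} and {B, C, D, F, G}.
Within {A, E, F, G}: {A}⁺ ∩ {A, E, F, G} = {A, F}, not the whole set, so A -> F violates BCNF; decompose into {A, F} and {A, E, G}.
{A, F} has no BCNF violation.
{A, E, G} has no BCNF violation.
Within {B, C, D, F, G}: {C}⁺ ∩ {B, C, D, F, G} = {B, C}, not the whole set, so C -> B violates BCNF; decompose into {B, C} and {C, D, F, G}.
{B, C} has no BCNF violation.
{C, D, F, G} has no BCNF violation.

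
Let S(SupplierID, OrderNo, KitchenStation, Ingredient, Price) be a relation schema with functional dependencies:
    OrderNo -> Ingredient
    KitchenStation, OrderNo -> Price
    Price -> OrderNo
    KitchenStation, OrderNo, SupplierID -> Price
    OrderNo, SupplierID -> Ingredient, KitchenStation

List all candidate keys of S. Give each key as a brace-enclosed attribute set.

{OrderNo, SupplierID}, {Price, SupplierID}

No FD produces {SupplierID}, so it must be in every candidate key.
{OrderNo, SupplierID}⁺ = {Ingredient, KitchenStation, OrderNo, Price, SupplierID} — all of the relation — so {OrderNo, SupplierID} is a candidate key.
{Price, SupplierID}⁺ = {Ingredient, KitchenStation, OrderNo, Price, SupplierID} — all of the relation — so {Price, SupplierID} is a candidate key.
Any other superkey properly contains one of these, so there are no further candidate keys.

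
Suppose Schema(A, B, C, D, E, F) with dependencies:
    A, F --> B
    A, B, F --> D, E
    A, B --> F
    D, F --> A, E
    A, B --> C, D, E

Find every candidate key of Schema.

{A, B} is a candidate key since {A, B}⁺ = {A, B, C, D, E, F} covers every attribute.
{A, F} is a candidate key since {A, F}⁺ = {A, B, C, D, E, F} covers every attribute.
{D, F} is a candidate key since {D, F}⁺ = {A, B, C, D, E, F} covers every attribute.
Any other superkey properly contains one of these, so there are no further candidate keys.

{A, B}, {A, F}, {D, F}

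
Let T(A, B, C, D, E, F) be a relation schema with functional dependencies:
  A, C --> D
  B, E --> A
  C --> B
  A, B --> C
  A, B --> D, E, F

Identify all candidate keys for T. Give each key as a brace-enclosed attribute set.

{A, B}⁺ = {A, B, C, D, E, F} — all of the relation — so {A, B} is a candidate key.
{A, C}⁺ = {A, B, C, D, E, F} — all of the relation — so {A, C} is a candidate key.
{B, E}⁺ = {A, B, C, D, E, F} — all of the relation — so {B, E} is a candidate key.
{C, E}⁺ = {A, B, C, D, E, F} — all of the relation — so {C, E} is a candidate key.
These are minimal and exhaustive — every other superkey contains one of them.

{A, B}, {A, C}, {B, E}, {C, E}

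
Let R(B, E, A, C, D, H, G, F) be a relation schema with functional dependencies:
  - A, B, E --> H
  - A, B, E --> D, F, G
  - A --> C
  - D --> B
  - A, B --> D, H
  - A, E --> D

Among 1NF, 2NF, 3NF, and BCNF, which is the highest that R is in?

1NF

Candidate key: {A, E}. Prime attributes: {A, E}.
A --> C: {A}⁺ = {A, C}, which is not all of the attributes, so the left side is not a superkey — BCNF is violated.
Because {C} is non-prime and the left side of A --> C is not a superkey, the relation is not in 3NF.
{A} is a proper subset of the key {A, E}, and {A}⁺ contains the non-prime attribute {C} — a partial dependency, so 2NF is violated.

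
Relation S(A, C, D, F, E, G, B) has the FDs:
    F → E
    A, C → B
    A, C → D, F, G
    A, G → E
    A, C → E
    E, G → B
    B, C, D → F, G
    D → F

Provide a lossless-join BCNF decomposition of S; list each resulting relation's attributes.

{A, B, G}; {A, C, D, G}; {D, F}; {E, F}

Candidate key of the original relation: {A, C}.
In {A, B, C, D, E, F, G}, {F} is not a superkey ({F}⁺ restricted to this set is {E, F}), so split on F → E into {E, F} and {A, B, C, D, F, G}.
{E, F} is in BCNF.
In {A, B, C, D, F, G}, {A, G} is not a superkey ({A, G}⁺ restricted to this set is {A, B, G}), so split on A, G → B into {A, B, G} and {A, C, D, F, G}.
{A, B, G} is in BCNF.
In {A, C, D, F, G}, {D} is not a superkey ({D}⁺ restricted to this set is {D, F}), so split on D → F into {D, F} and {A, C, D, G}.
{D, F} is in BCNF.
{A, C, D, G} is in BCNF.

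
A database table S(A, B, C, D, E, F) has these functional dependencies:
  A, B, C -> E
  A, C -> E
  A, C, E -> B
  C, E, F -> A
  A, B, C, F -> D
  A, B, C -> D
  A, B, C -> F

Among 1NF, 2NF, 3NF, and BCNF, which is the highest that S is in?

Candidate keys: {A, C}, {C, E, F}. Prime attributes: {A, C, E, F}.
Every FD has a superkey on the left, so the relation is in BCNF.

BCNF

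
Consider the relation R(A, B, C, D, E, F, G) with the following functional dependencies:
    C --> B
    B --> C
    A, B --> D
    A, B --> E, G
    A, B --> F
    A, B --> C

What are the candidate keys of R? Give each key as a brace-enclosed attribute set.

{A, B}, {A, C}

{A} never appears on the right of any FD, so every key must include it.
{A, B} is a candidate key since {A, B}⁺ = {A, B, C, D, E, F, G} covers every attribute.
{A, C} is a candidate key since {A, C}⁺ = {A, B, C, D, E, F, G} covers every attribute.
These are minimal and exhaustive — every other superkey contains one of them.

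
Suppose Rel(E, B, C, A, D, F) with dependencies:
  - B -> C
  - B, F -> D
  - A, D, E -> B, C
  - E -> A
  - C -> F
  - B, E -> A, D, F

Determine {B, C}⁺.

{B, C, D, F}

Start with {B, C}.
C -> F applies; add {F} → now {B, C, F}.
B, F -> D applies; add {D} → now {B, C, D, F}.
No further FD applies.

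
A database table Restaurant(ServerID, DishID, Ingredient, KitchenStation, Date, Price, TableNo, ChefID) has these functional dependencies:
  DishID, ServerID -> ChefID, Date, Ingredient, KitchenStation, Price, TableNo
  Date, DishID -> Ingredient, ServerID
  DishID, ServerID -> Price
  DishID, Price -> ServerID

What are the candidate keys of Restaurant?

{Date, DishID}, {DishID, Price}, {DishID, ServerID}

{DishID} never appears on the right of any FD, so every key must include it.
Closure of {Date, DishID} is {ChefID, Date, DishID, Ingredient, KitchenStation, Price, ServerID, TableNo}, the whole schema; {Date, DishID} is a candidate key.
Closure of {DishID, Price} is {ChefID, Date, DishID, Ingredient, KitchenStation, Price, ServerID, TableNo}, the whole schema; {DishID, Price} is a candidate key.
Closure of {DishID, ServerID} is {ChefID, Date, DishID, Ingredient, KitchenStation, Price, ServerID, TableNo}, the whole schema; {DishID, ServerID} is a candidate key.
Any other superkey properly contains one of these, so there are no further candidate keys.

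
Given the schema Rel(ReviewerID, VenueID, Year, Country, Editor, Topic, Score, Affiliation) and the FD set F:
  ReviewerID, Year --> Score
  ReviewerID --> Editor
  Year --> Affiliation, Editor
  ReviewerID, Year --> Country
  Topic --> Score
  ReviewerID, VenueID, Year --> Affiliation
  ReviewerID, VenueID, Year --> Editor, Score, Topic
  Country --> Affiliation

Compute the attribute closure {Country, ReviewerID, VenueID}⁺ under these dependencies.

Start with {Country, ReviewerID, VenueID}.
ReviewerID --> Editor applies; add {Editor} → now {Country, Editor, ReviewerID, VenueID}.
Country --> Affiliation applies; add {Affiliation} → now {Affiliation, Country, Editor, ReviewerID, VenueID}.
No further FD applies.

{Affiliation, Country, Editor, ReviewerID, VenueID}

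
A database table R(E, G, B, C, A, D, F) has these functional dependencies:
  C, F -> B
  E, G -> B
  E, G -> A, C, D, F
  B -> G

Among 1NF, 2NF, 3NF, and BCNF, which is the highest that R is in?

3NF

Candidate keys: {B, E}, {C, E, F}, {E, G}. Prime attributes: {B, C, E, F, G}.
C, F -> B breaks BCNF: {C, F}⁺ = {B, C, F, G}, so {C, F} is not a superkey.
Since {B} ⊆ prime attributes and every other non-superkey FD also has a prime right side, the schema is in 3NF.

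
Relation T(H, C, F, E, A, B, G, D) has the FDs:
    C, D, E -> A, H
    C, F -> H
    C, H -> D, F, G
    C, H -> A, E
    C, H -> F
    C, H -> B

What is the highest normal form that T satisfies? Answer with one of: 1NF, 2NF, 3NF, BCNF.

BCNF

Candidate keys: {C, D, E}, {C, F}, {C, H}. Prime attributes: {C, D, E, F, H}.
Each dependency's left side is a superkey — BCNF holds.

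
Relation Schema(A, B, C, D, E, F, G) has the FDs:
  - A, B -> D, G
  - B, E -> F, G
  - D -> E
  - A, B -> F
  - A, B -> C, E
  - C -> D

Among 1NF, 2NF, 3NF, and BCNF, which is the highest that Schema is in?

2NF

Candidate key: {A, B}. Prime attributes: {A, B}.
B, E -> F, G: {B, E}⁺ = {B, E, F, G}, which is not all of the attributes, so the left side is not a superkey — BCNF is violated.
B, E -> F, G has non-prime {F, G} on the right and a non-superkey on the left, so 3NF fails.
Checking every proper subset of each key, none determines a non-prime attribute — 2NF is satisfied.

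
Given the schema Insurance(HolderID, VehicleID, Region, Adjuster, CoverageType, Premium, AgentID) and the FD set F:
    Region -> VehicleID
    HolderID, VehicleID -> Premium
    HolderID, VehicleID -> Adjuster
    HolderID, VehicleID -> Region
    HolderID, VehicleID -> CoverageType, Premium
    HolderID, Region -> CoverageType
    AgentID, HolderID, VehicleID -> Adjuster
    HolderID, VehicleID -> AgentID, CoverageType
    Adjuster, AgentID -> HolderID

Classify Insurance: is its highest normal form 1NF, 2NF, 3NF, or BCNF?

3NF

Candidate keys: {Adjuster, AgentID, Region}, {Adjuster, AgentID, VehicleID}, {HolderID, Region}, {HolderID, VehicleID}. Prime attributes: {Adjuster, AgentID, HolderID, Region, VehicleID}.
Region -> VehicleID breaks BCNF: {Region}⁺ = {Region, VehicleID}, so {Region} is not a superkey.
Its right-hand attributes {VehicleID} are all prime, as are those of every other non-superkey FD — the relation is in 3NF.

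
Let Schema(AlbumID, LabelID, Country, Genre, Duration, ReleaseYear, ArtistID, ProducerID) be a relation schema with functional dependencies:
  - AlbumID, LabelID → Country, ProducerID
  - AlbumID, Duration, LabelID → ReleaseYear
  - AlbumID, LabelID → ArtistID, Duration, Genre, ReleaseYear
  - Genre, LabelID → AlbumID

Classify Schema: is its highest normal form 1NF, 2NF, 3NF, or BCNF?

BCNF

Candidate keys: {AlbumID, LabelID}, {Genre, LabelID}. Prime attributes: {AlbumID, Genre, LabelID}.
The left-hand side of every FD is a superkey, so BCNF is satisfied.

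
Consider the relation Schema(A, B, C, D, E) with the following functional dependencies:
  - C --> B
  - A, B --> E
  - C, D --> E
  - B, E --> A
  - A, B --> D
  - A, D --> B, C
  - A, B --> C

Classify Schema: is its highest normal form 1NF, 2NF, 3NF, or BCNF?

Candidate keys: {A, B}, {A, C}, {A, D}, {B, E}, {C, D}, {C, E}. Prime attributes: {A, B, C, D, E}.
C --> B breaks BCNF: {C}⁺ = {B, C}, so {C} is not a superkey.
Its right-hand attributes {B} are all prime, as are those of every other non-superkey FD — the relation is in 3NF.

3NF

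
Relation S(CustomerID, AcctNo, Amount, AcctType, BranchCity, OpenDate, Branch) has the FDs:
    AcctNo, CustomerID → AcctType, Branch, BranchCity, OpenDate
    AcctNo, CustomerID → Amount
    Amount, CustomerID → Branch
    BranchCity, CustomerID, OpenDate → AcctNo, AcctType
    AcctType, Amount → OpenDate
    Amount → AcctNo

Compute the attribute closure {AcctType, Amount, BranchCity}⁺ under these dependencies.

{AcctNo, AcctType, Amount, BranchCity, OpenDate}

Start with {AcctType, Amount, BranchCity}.
AcctType, Amount → OpenDate applies; add {OpenDate} → now {AcctType, Amount, BranchCity, OpenDate}.
Amount → AcctNo applies; add {AcctNo} → now {AcctNo, AcctType, Amount, BranchCity, OpenDate}.
No further FD applies.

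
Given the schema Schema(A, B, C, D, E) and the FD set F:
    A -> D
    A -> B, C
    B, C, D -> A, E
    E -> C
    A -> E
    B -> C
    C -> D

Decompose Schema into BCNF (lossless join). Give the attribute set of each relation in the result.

{A, B, E}; {C, D}; {C, E}

Candidate keys of the original relation: {A}, {B}.
{A, B, C, D, E}: {E} determines {C, D, E} here but is not a superkey — split on E -> C, D, giving {C, D, E} and {A, B, E}.
{C, D, E}: {C} determines {C, D} here but is not a superkey — split on C -> D, giving {C, D} and {C, E}.
{C, D}: every determinant is a superkey — BCNF.
{C, E}: every determinant is a superkey — BCNF.
{A, B, E}: every determinant is a superkey — BCNF.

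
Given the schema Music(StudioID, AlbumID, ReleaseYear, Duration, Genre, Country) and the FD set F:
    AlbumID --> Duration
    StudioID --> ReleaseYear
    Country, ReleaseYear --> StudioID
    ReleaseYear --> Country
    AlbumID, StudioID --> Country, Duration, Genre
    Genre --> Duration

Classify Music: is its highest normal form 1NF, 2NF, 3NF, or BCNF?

1NF

Candidate keys: {AlbumID, ReleaseYear}, {AlbumID, StudioID}. Prime attributes: {AlbumID, ReleaseYear, StudioID}.
AlbumID --> Duration: {AlbumID}⁺ = {AlbumID, Duration}, which is not all of the attributes, so the left side is not a superkey — BCNF is violated.
AlbumID --> Duration determines the non-prime attribute {Duration} from a non-superkey — 3NF is violated.
{AlbumID} is a proper subset of the key {AlbumID, ReleaseYear}, and {AlbumID}⁺ contains the non-prime attribute {Duration} — a partial dependency, so 2NF is violated.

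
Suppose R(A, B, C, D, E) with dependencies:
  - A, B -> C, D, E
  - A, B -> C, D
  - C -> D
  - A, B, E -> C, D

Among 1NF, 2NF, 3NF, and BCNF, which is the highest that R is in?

2NF

Candidate key: {A, B}. Prime attributes: {A, B}.
C -> D: {C}⁺ = {C, D}, which is not all of the attributes, so the left side is not a superkey — BCNF is violated.
C -> D determines the non-prime attribute {D} from a non-superkey — 3NF is violated.
No non-prime attribute depends on a proper subset of any candidate key, so 2NF holds.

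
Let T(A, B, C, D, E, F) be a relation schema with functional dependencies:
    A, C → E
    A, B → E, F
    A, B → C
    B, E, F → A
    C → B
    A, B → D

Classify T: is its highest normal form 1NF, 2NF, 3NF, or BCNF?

3NF

Candidate keys: {A, B}, {A, C}, {B, E, F}, {C, E, F}. Prime attributes: {A, B, C, E, F}.
C → B breaks BCNF: {C}⁺ = {B, C}, so {C} is not a superkey.
Its right-hand attributes {B} are all prime, as are those of every other non-superkey FD — the relation is in 3NF.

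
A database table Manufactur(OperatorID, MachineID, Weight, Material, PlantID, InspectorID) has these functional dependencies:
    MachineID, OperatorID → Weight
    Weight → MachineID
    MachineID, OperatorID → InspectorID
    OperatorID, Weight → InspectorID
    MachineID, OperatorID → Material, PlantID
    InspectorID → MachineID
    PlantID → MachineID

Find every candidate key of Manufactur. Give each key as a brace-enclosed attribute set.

{OperatorID} never appears on the right of any FD, so every key must include it.
{InspectorID, OperatorID}⁺ = {InspectorID, MachineID, Material, OperatorID, PlantID, Weight}, which is every attribute, so {InspectorID, OperatorID} is a candidate key.
{MachineID, OperatorID}⁺ = {InspectorID, MachineID, Material, OperatorID, PlantID, Weight}, which is every attribute, so {MachineID, OperatorID} is a candidate key.
{OperatorID, PlantID}⁺ = {InspectorID, MachineID, Material, OperatorID, PlantID, Weight}, which is every attribute, so {OperatorID, PlantID} is a candidate key.
{OperatorID, Weight}⁺ = {InspectorID, MachineID, Material, OperatorID, PlantID, Weight}, which is every attribute, so {OperatorID, Weight} is a candidate key.
Any other superkey properly contains one of these, so there are no further candidate keys.

{InspectorID, OperatorID}, {MachineID, OperatorID}, {OperatorID, PlantID}, {OperatorID, Weight}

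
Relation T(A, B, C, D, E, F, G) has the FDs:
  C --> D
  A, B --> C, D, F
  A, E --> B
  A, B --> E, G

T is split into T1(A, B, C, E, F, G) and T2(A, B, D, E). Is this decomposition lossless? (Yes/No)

The shared attributes are {A, B, E} and {A, B, E}⁺ = {A, B, C, D, E, F, G}.
T1 is contained in that closure, so T1 ∩ T2 --> T1 holds and the join is lossless.

Yes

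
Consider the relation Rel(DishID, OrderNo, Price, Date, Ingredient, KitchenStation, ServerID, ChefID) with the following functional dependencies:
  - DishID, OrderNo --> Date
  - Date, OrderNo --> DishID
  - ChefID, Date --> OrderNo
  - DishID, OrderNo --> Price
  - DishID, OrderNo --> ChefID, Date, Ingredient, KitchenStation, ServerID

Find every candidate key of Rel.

Closure of {ChefID, Date} is {ChefID, Date, DishID, Ingredient, KitchenStation, OrderNo, Price, ServerID}, the whole schema; {ChefID, Date} is a candidate key.
Closure of {Date, OrderNo} is {ChefID, Date, DishID, Ingredient, KitchenStation, OrderNo, Price, ServerID}, the whole schema; {Date, OrderNo} is a candidate key.
Closure of {DishID, OrderNo} is {ChefID, Date, DishID, Ingredient, KitchenStation, OrderNo, Price, ServerID}, the whole schema; {DishID, OrderNo} is a candidate key.
These are minimal and exhaustive — every other superkey contains one of them.

{ChefID, Date}, {Date, OrderNo}, {DishID, OrderNo}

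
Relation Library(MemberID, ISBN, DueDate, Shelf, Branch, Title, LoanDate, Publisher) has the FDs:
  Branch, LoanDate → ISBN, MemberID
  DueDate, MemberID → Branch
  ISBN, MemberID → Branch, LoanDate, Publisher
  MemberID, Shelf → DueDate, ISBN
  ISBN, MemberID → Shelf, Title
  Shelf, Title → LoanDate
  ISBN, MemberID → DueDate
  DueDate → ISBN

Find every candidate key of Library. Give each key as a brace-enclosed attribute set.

{Branch, LoanDate}, {Branch, Shelf, Title}, {DueDate, MemberID}, {ISBN, MemberID}, {MemberID, Shelf}

{Branch, LoanDate} is a candidate key since {Branch, LoanDate}⁺ = {Branch, DueDate, ISBN, LoanDate, MemberID, Publisher, Shelf, Title} covers every attribute.
{DueDate, MemberID} is a candidate key since {DueDate, MemberID}⁺ = {Branch, DueDate, ISBN, LoanDate, MemberID, Publisher, Shelf, Title} covers every attribute.
{ISBN, MemberID} is a candidate key since {ISBN, MemberID}⁺ = {Branch, DueDate, ISBN, LoanDate, MemberID, Publisher, Shelf, Title} covers every attribute.
{MemberID, Shelf} is a candidate key since {MemberID, Shelf}⁺ = {Branch, DueDate, ISBN, LoanDate, MemberID, Publisher, Shelf, Title} covers every attribute.
{Branch, Shelf, Title} is a candidate key since {Branch, Shelf, Title}⁺ = {Branch, DueDate, ISBN, LoanDate, MemberID, Publisher, Shelf, Title} covers every attribute.
These are minimal and exhaustive — every other superkey contains one of them.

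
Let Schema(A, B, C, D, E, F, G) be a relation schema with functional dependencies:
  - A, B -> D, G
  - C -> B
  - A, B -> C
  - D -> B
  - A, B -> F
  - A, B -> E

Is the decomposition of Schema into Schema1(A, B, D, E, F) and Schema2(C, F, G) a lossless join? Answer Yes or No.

No

Schema1 ∩ Schema2 = {F}; its closure under F is {F}.
Schema1 ⊄ {F} and Schema2 ⊄ {F}, so the split is lossy.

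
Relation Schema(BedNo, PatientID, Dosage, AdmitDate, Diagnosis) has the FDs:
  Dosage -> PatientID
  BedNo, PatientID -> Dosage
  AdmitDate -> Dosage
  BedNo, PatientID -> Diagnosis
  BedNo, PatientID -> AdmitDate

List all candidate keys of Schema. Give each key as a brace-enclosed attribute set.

{AdmitDate, BedNo}, {BedNo, Dosage}, {BedNo, PatientID}

No FD produces {BedNo}, so it must be in every candidate key.
{AdmitDate, BedNo}⁺ = {AdmitDate, BedNo, Diagnosis, Dosage, PatientID} — all of the relation — so {AdmitDate, BedNo} is a candidate key.
{BedNo, Dosage}⁺ = {AdmitDate, BedNo, Diagnosis, Dosage, PatientID} — all of the relation — so {BedNo, Dosage} is a candidate key.
{BedNo, PatientID}⁺ = {AdmitDate, BedNo, Diagnosis, Dosage, PatientID} — all of the relation — so {BedNo, PatientID} is a candidate key.
Any other superkey properly contains one of these, so there are no further candidate keys.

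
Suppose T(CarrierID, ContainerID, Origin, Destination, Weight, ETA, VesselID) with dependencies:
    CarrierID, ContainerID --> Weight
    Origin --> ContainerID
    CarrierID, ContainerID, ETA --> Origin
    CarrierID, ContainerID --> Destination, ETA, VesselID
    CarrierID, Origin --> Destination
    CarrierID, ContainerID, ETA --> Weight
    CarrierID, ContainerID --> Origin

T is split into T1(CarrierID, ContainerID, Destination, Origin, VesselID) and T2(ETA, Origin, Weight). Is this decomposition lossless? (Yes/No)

No

The shared attributes are {Origin} and {Origin}⁺ = {ContainerID, Origin}.
T1 ⊄ {ContainerID, Origin} and T2 ⊄ {ContainerID, Origin}, so the split is lossy.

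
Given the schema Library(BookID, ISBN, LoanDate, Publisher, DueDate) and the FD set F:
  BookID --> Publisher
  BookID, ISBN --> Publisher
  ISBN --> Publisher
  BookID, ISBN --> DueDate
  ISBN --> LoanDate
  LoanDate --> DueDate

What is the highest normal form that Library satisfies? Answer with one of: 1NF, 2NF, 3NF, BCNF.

Candidate key: {BookID, ISBN}. Prime attributes: {BookID, ISBN}.
BookID --> Publisher breaks BCNF: {BookID}⁺ = {BookID, Publisher}, so {BookID} is not a superkey.
BookID --> Publisher determines the non-prime attribute {Publisher} from a non-superkey — 3NF is violated.
The proper key subset {BookID} of {BookID, ISBN} determines non-prime {Publisher}, so the relation is not even in 2NF.

1NF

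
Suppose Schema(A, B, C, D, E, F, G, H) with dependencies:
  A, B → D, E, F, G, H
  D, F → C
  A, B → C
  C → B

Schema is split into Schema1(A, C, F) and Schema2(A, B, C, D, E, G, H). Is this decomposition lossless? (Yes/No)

Schema1 ∩ Schema2 = {A, C}; its closure under F is {A, B, C, D, E, F, G, H}.
This includes all of Schema1, so the common attributes are a superkey of Schema1 — the join is lossless.

Yes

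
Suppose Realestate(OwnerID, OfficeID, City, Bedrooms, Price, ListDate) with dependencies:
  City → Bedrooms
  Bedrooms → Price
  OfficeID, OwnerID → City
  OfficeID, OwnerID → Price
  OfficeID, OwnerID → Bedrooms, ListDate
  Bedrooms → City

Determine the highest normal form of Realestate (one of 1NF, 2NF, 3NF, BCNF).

2NF

Candidate key: {OfficeID, OwnerID}. Prime attributes: {OfficeID, OwnerID}.
For City → Bedrooms we have {City}⁺ = {Bedrooms, City, Price}; {City} is not a superkey, so BCNF fails.
City → Bedrooms has non-prime {Bedrooms} on the right and a non-superkey on the left, so 3NF fails.
No proper subset of a key has a non-prime attribute in its closure, so there is no partial dependency; 2NF holds.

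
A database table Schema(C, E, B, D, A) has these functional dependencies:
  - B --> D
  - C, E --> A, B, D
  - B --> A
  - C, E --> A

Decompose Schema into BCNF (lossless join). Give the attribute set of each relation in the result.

{A, B, D}; {B, C, E}

Candidate key of the original relation: {C, E}.
In {A, B, C, D, E}, {B} is not a superkey ({B}⁺ restricted to this set is {A, B, D}), so split on B --> A, D into {A, B, D} and {B, C, E}.
{A, B, D}: every determinant is a superkey — BCNF.
{B, C, E}: every determinant is a superkey — BCNF.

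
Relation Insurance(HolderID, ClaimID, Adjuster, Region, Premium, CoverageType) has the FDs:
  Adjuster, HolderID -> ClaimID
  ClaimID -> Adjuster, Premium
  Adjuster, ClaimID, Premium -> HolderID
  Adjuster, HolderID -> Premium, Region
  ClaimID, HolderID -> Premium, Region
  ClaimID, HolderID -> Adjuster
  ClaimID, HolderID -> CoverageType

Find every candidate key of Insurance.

{Adjuster, HolderID}, {ClaimID}

{ClaimID} is a candidate key since {ClaimID}⁺ = {Adjuster, ClaimID, CoverageType, HolderID, Premium, Region} covers every attribute.
{Adjuster, HolderID} is a candidate key since {Adjuster, HolderID}⁺ = {Adjuster, ClaimID, CoverageType, HolderID, Premium, Region} covers every attribute.
Any other superkey properly contains one of these, so there are no further candidate keys.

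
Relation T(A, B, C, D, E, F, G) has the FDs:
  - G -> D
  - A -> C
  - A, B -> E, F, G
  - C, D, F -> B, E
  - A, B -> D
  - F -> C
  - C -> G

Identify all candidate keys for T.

{A} never appears on the right of any FD, so every key must include it.
Closure of {A, B} is {A, B, C, D, E, F, G}, the whole schema; {A, B} is a candidate key.
Closure of {A, F} is {A, B, C, D, E, F, G}, the whole schema; {A, F} is a candidate key.
Any other superkey properly contains one of these, so there are no further candidate keys.

{A, B}, {A, F}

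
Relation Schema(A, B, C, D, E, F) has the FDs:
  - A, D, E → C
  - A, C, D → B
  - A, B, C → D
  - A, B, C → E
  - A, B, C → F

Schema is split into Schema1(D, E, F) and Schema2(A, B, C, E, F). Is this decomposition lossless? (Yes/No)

The shared attributes are {E, F} and {E, F}⁺ = {E, F}.
Neither Schema1 nor Schema2 is contained in that closure, so the decomposition is lossy.

No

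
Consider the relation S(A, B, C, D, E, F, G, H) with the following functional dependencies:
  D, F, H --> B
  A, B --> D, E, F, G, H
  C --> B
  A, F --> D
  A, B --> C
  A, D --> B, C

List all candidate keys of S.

{A, B}, {A, C}, {A, D}, {A, F}

Attributes never on any right-hand side: {A} — every candidate key must contain it.
Closure of {A, B} is {A, B, C, D, E, F, G, H}, the whole schema; {A, B} is a candidate key.
Closure of {A, C} is {A, B, C, D, E, F, G, H}, the whole schema; {A, C} is a candidate key.
Closure of {A, D} is {A, B, C, D, E, F, G, H}, the whole schema; {A, D} is a candidate key.
Closure of {A, F} is {A, B, C, D, E, F, G, H}, the whole schema; {A, F} is a candidate key.
These are minimal and exhaustive — every other superkey contains one of them.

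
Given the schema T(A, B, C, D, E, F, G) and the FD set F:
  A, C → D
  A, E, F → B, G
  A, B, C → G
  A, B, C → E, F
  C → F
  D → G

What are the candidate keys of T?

No FD produces {A, C}, so they must be in every candidate key.
{A, B, C} is a candidate key since {A, B, C}⁺ = {A, B, C, D, E, F, G} covers every attribute.
{A, C, E} is a candidate key since {A, C, E}⁺ = {A, B, C, D, E, F, G} covers every attribute.
No proper subset of any of these is a key, and no other minimal superkey exists.

{A, B, C}, {A, C, E}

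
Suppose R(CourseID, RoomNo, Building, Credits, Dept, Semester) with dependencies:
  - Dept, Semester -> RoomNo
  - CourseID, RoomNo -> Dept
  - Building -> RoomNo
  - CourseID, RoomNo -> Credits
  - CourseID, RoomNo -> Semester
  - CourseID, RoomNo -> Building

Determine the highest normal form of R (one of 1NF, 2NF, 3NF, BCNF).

Candidate keys: {Building, CourseID}, {CourseID, Dept, Semester}, {CourseID, RoomNo}. Prime attributes: {Building, CourseID, Dept, RoomNo, Semester}.
Dept, Semester -> RoomNo breaks BCNF: {Dept, Semester}⁺ = {Dept, RoomNo, Semester}, so {Dept, Semester} is not a superkey.
Since {RoomNo} ⊆ prime attributes and every other non-superkey FD also has a prime right side, the schema is in 3NF.

3NF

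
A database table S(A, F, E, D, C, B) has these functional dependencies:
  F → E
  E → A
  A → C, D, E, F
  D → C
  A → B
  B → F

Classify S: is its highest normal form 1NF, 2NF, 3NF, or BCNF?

Candidate keys: {A}, {B}, {E}, {F}. Prime attributes: {A, B, E, F}.
D → C breaks BCNF: {D}⁺ = {C, D}, so {D} is not a superkey.
Because {C} is non-prime and the left side of D → C is not a superkey, the relation is not in 3NF.
With only single-attribute keys there can be no partial dependency, so 2NF holds.

2NF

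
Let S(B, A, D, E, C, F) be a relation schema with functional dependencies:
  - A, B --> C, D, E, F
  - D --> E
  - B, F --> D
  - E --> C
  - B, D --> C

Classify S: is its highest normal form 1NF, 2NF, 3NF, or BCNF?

2NF

Candidate key: {A, B}. Prime attributes: {A, B}.
For D --> E we have {D}⁺ = {C, D, E}; {D} is not a superkey, so BCNF fails.
Because {E} is non-prime and the left side of D --> E is not a superkey, the relation is not in 3NF.
No proper subset of a key has a non-prime attribute in its closure, so there is no partial dependency; 2NF holds.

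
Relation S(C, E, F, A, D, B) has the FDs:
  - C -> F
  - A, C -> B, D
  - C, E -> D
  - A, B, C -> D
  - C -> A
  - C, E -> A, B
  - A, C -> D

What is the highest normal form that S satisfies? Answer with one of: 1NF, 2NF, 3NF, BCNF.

1NF

Candidate key: {C, E}. Prime attributes: {C, E}.
C -> F: {C}⁺ = {A, B, C, D, F}, which is not all of the attributes, so the left side is not a superkey — BCNF is violated.
Because {F} is non-prime and the left side of C -> F is not a superkey, the relation is not in 3NF.
{C} is a proper subset of the key {C, E}, and {C}⁺ contains the non-prime attributes {A, B, D, F} — a partial dependency, so 2NF is violated.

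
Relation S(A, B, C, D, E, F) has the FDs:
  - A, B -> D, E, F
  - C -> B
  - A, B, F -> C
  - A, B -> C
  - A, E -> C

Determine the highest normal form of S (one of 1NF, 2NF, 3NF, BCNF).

Candidate keys: {A, B}, {A, C}, {A, E}. Prime attributes: {A, B, C, E}.
C -> B breaks BCNF: {C}⁺ = {B, C}, so {C} is not a superkey.
Its right-hand attributes {B} are all prime, as are those of every other non-superkey FD — the relation is in 3NF.

3NF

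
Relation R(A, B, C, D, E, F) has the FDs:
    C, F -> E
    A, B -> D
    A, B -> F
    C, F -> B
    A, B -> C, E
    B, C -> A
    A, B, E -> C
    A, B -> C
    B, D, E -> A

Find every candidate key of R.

{A, B}, {B, C}, {B, D, E}, {C, F}

{A, B}⁺ = {A, B, C, D, E, F} — all of the relation — so {A, B} is a candidate key.
{B, C}⁺ = {A, B, C, D, E, F} — all of the relation — so {B, C} is a candidate key.
{C, F}⁺ = {A, B, C, D, E, F} — all of the relation — so {C, F} is a candidate key.
{B, D, E}⁺ = {A, B, C, D, E, F} — all of the relation — so {B, D, E} is a candidate key.
No proper subset of any of these is a key, and no other minimal superkey exists.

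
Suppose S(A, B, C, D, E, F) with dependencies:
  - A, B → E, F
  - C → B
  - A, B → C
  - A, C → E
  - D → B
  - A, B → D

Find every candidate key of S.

{A, B}, {A, C}, {A, D}

Attributes never on any right-hand side: {A} — every candidate key must contain it.
{A, B} is a candidate key since {A, B}⁺ = {A, B, C, D, E, F} covers every attribute.
{A, C} is a candidate key since {A, C}⁺ = {A, B, C, D, E, F} covers every attribute.
{A, D} is a candidate key since {A, D}⁺ = {A, B, C, D, E, F} covers every attribute.
No proper subset of any of these is a key, and no other minimal superkey exists.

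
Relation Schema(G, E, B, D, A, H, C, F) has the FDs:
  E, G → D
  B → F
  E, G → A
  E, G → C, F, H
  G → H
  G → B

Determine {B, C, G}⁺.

Start with {B, C, G}.
B → F applies; add {F} → now {B, C, F, G}.
G → H applies; add {H} → now {B, C, F, G, H}.
No further FD applies.

{B, C, F, G, H}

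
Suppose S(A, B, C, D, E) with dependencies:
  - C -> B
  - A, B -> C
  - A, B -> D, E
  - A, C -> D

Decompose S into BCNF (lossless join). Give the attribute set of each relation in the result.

Candidate keys of the original relation: {A, B}, {A, C}.
{A, B, C, D, E}: {C} determines {B, C} here but is not a superkey — split on C -> B, giving {B, C} and {A, C, D, E}.
{B, C}: every determinant is a superkey — BCNF.
{A, C, D, E}: every determinant is a superkey — BCNF.

{A, C, D, E}; {B, C}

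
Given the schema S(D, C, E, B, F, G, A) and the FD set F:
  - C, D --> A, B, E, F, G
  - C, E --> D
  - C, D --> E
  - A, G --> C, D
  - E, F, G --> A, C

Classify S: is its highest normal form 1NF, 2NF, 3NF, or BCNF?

BCNF

Candidate keys: {A, G}, {C, D}, {C, E}, {E, F, G}. Prime attributes: {A, C, D, E, F, G}.
Each dependency's left side is a superkey — BCNF holds.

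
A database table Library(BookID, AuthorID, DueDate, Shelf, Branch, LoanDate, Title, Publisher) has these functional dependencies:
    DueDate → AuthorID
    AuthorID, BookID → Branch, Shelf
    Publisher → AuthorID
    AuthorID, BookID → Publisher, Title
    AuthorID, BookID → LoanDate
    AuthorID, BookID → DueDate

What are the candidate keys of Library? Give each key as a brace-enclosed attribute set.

{AuthorID, BookID}, {BookID, DueDate}, {BookID, Publisher}

No FD produces {BookID}, so it must be in every candidate key.
{AuthorID, BookID} is a candidate key since {AuthorID, BookID}⁺ = {AuthorID, BookID, Branch, DueDate, LoanDate, Publisher, Shelf, Title} covers every attribute.
{BookID, DueDate} is a candidate key since {BookID, DueDate}⁺ = {AuthorID, BookID, Branch, DueDate, LoanDate, Publisher, Shelf, Title} covers every attribute.
{BookID, Publisher} is a candidate key since {BookID, Publisher}⁺ = {AuthorID, BookID, Branch, DueDate, LoanDate, Publisher, Shelf, Title} covers every attribute.
No proper subset of any of these is a key, and no other minimal superkey exists.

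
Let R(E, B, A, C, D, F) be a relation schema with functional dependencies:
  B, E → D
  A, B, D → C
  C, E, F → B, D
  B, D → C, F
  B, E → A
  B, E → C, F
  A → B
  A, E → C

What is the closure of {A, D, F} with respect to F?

Start with {A, D, F}.
A → B applies; add {B} → now {A, B, D, F}.
A, B, D → C applies; add {C} → now {A, B, C, D, F}.
No further FD applies.

{A, B, C, D, F}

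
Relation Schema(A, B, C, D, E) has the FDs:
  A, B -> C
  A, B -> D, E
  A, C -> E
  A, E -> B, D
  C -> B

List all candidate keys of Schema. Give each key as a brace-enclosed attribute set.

No FD produces {A}, so it must be in every candidate key.
{A, B}⁺ = {A, B, C, D, E} — all of the relation — so {A, B} is a candidate key.
{A, C}⁺ = {A, B, C, D, E} — all of the relation — so {A, C} is a candidate key.
{A, E}⁺ = {A, B, C, D, E} — all of the relation — so {A, E} is a candidate key.
No proper subset of any of these is a key, and no other minimal superkey exists.

{A, B}, {A, C}, {A, E}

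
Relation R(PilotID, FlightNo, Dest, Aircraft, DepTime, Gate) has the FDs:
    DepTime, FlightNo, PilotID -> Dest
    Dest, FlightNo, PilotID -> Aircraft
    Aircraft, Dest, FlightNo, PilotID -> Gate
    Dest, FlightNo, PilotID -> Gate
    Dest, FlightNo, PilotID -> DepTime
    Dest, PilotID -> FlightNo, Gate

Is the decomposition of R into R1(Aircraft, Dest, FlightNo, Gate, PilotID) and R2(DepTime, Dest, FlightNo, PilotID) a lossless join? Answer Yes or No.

R1 ∩ R2 = {Dest, FlightNo, PilotID}; its closure under F is {Aircraft, DepTime, Dest, FlightNo, Gate, PilotID}.
This includes all of R1, so the common attributes are a superkey of R1 — the join is lossless.

Yes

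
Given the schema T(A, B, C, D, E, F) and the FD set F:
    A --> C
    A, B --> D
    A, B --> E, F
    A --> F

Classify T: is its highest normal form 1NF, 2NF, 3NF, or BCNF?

1NF

Candidate key: {A, B}. Prime attributes: {A, B}.
A --> C breaks BCNF: {A}⁺ = {A, C, F}, so {A} is not a superkey.
A --> C determines the non-prime attribute {C} from a non-superkey — 3NF is violated.
{A} is a proper subset of the key {A, B}, and {A}⁺ contains the non-prime attributes {C, F} — a partial dependency, so 2NF is violated.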